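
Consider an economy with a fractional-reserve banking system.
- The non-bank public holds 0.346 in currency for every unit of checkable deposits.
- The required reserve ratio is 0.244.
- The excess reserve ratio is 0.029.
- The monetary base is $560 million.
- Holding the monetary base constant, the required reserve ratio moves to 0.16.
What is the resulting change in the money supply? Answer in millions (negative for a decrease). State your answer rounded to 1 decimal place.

$191.2 million

Initially m₁ = (1 + 0.346) / (0.244 + 0.029 + 0.346) ≈ 2.17447, so M₁ = 2.17447 × 560 = 1217.7032 million.
After the change m₂ = (1 + 0.346) / (0.16 + 0.029 + 0.346) ≈ 2.51589, so M₂ = 2.51589 × 560 = 1408.8984 million.
ΔM = M₂ − M₁ = 1408.8984 − 1217.7032 = 191.1952 million.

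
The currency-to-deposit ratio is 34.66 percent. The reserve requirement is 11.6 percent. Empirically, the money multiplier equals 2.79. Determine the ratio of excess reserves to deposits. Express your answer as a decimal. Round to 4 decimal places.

Using m = 2.79. Since m = (1 + c)/(c + rr + e), the denominator satisfies c + rr + e = (1 + c)/m = (1 + 0.3466) / 2.79 ≈ 0.482652.
With c = 0.3466 and rr = 0.116, the ratio of excess reserves to deposits is 0.482652 − 0.3466 − 0.116 = 0.020052.

0.0201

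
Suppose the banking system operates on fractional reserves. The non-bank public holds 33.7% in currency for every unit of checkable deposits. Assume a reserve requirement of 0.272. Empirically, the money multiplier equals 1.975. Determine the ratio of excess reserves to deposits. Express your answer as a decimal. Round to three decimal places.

0.068

Using m = 1.975. Since m = (1 + c)/(c + rr + e), the denominator satisfies c + rr + e = (1 + c)/m = (1 + 0.337) / 1.975 ≈ 0.676962.
With c = 0.337 and rr = 0.272, the ratio of excess reserves to deposits is 0.676962 − 0.337 − 0.272 = 0.067962.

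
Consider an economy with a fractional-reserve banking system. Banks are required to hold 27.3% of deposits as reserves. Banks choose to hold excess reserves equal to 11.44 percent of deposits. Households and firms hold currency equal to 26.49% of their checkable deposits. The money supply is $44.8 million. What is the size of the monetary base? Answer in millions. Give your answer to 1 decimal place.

$23.1 million

The money multiplier is m = (1 + c) / (rr + e + c) = (1 + 0.2649) / (0.273 + 0.1144 + 0.2649) ≈ 1.9391.
MB = M / m = 44.8 / 1.9391 ≈ 23.1035 million.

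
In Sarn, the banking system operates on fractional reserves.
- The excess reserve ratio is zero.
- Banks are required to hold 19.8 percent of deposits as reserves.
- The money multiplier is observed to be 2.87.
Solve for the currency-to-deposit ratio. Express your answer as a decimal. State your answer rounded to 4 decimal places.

Using m = 2.87. From m = (1 + c)/(c + rr + e), rearranging gives 1 + c = m·(c + rr + e), so c·(1 − m) = m·(rr + e) − 1.
Hence c = [m·(rr + e) − 1]/(1 − m) = [2.87 × (0.198 + 0) − 1] / (1 − 2.87) ≈ 0.230877.

0.2309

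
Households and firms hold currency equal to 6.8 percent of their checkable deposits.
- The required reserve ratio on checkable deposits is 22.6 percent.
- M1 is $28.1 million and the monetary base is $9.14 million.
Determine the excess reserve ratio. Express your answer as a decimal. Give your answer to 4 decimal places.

Using m = M/MB = 28.1/9.14 ≈ 3.074398. Since m = (1 + c)/(c + rr + e), the denominator satisfies c + rr + e = (1 + c)/m = (1 + 0.068) / 3.074398 ≈ 0.347385.
With c = 0.068 and rr = 0.226, the excess reserve ratio is 0.347385 − 0.068 − 0.226 = 0.053385.

0.0534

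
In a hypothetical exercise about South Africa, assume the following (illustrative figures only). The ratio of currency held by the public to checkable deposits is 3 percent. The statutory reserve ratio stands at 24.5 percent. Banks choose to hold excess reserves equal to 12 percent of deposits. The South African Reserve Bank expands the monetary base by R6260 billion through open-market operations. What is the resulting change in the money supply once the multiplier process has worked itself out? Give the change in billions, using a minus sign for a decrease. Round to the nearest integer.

The money multiplier is m = (1 + c) / (rr + e + c) = (1 + 0.03) / (0.245 + 0.12 + 0.03) ≈ 2.60759.
The purchase adds 6260 billion of base, so ΔM = m × ΔMB = 2.60759 × (+6260) = 16323.5134 billion.

R16324 billion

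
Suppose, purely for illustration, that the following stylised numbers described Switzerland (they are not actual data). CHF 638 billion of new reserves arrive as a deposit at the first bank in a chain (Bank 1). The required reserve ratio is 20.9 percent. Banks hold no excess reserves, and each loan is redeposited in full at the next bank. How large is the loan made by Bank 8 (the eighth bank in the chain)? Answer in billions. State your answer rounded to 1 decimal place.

CHF 97.8 billion

Each bank lends a fraction (1 − rr) = 0.7910 of the deposit it receives, so Bank 8 receives 638·0.7910^7 and lends 638·0.7910^8 ≈ 97.7761 billion.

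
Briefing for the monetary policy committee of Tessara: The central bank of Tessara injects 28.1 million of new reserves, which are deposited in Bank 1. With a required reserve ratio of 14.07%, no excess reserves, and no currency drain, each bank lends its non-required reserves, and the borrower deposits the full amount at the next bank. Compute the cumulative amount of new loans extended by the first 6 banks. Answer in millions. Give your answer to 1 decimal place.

Bank i lends (1 − rr)^i of the original deposit: Bank 1 lends 28.1·0.8593 ≈ 24.1463, Bank 2 lends 28.1·0.8593² ≈ 20.7489, and so on.
Summing a geometric series: total = 28.1·[0.8593·(1 − 0.8593^6) / (1 − 0.8593)] ≈ 102.5240 million.

102.5 million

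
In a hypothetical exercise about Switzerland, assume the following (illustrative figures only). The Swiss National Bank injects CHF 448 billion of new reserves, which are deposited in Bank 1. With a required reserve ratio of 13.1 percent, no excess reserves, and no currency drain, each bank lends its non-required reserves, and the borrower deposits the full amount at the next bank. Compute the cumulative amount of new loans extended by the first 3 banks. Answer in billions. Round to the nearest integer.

Bank i lends (1 − rr)^i of the original deposit: Bank 1 lends 448·0.8690 = 389.3120, Bank 2 lends 448·0.8690² ≈ 338.3121, and so on.
Summing a geometric series: total = 448·[0.8690·(1 − 0.8690^3) / (1 − 0.8690)] ≈ 1021.6174 billion.

CHF 1022 billion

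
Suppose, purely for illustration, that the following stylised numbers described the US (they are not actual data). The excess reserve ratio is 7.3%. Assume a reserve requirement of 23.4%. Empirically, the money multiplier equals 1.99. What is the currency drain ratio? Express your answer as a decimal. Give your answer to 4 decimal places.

Using m = 1.99. From m = (1 + c)/(c + rr + e), rearranging gives 1 + c = m·(c + rr + e), so c·(1 − m) = m·(rr + e) − 1.
Hence c = [m·(rr + e) − 1]/(1 − m) = [1.99 × (0.234 + 0.073) − 1] / (1 − 1.99) = 0.393000.

0.3930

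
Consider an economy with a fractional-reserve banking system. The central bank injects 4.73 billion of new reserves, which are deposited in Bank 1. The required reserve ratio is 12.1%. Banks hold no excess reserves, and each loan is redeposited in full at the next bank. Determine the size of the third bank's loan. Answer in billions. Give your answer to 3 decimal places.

Each bank lends a fraction (1 − rr) = 0.8790 of the deposit it receives, so Bank 3 receives 4.73·0.8790^2 and lends 4.73·0.8790^3 ≈ 3.2124 billion.

3.212 billion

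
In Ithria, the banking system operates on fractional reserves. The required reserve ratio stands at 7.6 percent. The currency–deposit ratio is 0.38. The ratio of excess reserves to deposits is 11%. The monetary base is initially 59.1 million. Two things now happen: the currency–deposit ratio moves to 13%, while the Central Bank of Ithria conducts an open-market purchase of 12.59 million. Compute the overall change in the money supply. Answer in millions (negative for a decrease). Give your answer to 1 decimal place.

Before: m₁ = (1 + 0.38) / (0.076 + 0.11 + 0.38) ≈ 2.4382, MB₁ = 59.1, so M₁ = 2.4382 × 59.1 ≈ 144.0976 million.
After: m₂ = (1 + 0.13) / (0.076 + 0.11 + 0.13) ≈ 3.5759, MB₂ = 59.1 + 12.59 = 71.69, so M₂ = 3.5759 × 71.69 ≈ 256.3563 million.
ΔM = M₂ − M₁ = 256.3563 − 144.0976 = 112.2587 million.

112.3 million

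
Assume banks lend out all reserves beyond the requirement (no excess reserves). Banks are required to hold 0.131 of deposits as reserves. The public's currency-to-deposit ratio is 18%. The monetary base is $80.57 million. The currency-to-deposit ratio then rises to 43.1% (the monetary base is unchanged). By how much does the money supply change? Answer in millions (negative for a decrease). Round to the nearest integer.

Initially m₁ = (1 + 0.18) / (0.131 + 0.18) ≈ 3.7942, so M₁ = 3.7942 × 80.57 ≈ 305.6987 million.
After the change m₂ = (1 + 0.431) / (0.131 + 0.431) ≈ 2.5463, so M₂ = 2.5463 × 80.57 ≈ 205.1554 million.
ΔM = M₂ − M₁ = 205.1554 − 305.6987 = -100.5433 million.

-101 million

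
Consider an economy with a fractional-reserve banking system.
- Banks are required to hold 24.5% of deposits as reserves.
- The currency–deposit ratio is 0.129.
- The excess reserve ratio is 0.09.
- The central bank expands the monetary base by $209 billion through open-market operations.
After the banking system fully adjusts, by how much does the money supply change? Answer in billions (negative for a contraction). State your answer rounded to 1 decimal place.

$508.5 billion

The money multiplier is m = (1 + c) / (rr + e + c) = (1 + 0.129) / (0.245 + 0.09 + 0.129) ≈ 2.43319.
The purchase adds 209 billion of base, so ΔM = m × ΔMB = 2.43319 × (+209) ≈ 508.5367 billion.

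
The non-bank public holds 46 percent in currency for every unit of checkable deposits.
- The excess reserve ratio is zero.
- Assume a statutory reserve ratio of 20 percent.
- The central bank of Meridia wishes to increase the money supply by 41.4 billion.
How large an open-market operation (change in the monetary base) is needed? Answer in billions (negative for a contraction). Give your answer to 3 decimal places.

The money multiplier is m = (1 + c) / (rr + c) = (1 + 0.46) / (0.2 + 0.46) ≈ 2.212121.
ΔMB = ΔM / m = (+41.4) / 2.212121 ≈ 18.7151 billion.

18.715 billion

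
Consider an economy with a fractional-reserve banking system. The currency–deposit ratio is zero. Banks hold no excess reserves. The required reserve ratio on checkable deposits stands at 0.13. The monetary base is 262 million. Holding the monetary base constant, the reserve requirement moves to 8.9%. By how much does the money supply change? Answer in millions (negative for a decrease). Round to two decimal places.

928.44 million

Initially m₁ = 1 / (0.13) ≈ 7.692308, so M₁ = 7.692308 × 262 ≈ 2015.3847 million.
After the change m₂ = 1 / (0.089) ≈ 11.235955, so M₂ = 11.235955 × 262 ≈ 2943.8202 million.
ΔM = M₂ − M₁ = 2943.8202 − 2015.3847 = 928.4355 million.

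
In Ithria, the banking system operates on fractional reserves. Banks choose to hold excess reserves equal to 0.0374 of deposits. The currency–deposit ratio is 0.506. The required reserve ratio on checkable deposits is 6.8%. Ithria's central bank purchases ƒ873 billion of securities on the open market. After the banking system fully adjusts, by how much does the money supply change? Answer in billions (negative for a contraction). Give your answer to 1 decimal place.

ƒ2150.4 billion

The money multiplier is m = (1 + c) / (rr + e + c) = (1 + 0.506) / (0.068 + 0.0374 + 0.506) ≈ 2.46320.
The purchase adds 873 billion of base, so ΔM = m × ΔMB = 2.46320 × (+873) = 2150.3736 billion.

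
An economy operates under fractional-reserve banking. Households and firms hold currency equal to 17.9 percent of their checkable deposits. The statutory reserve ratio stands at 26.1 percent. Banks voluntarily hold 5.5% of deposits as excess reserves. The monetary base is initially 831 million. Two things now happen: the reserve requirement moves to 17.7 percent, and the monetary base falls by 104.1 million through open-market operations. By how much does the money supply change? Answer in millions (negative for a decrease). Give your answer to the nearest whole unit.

Before: m₁ = (1 + 0.179) / (0.261 + 0.055 + 0.179) ≈ 2.3818, MB₁ = 831, so M₁ = 2.3818 × 831 = 1979.2758 million.
After: m₂ = (1 + 0.179) / (0.177 + 0.055 + 0.179) ≈ 2.8686, MB₂ = 831 − 104.1 = 726.9, so M₂ = 2.8686 × 726.9 ≈ 2085.1853 million.
ΔM = M₂ − M₁ = 2085.1853 − 1979.2758 = 105.9095 million.

106 million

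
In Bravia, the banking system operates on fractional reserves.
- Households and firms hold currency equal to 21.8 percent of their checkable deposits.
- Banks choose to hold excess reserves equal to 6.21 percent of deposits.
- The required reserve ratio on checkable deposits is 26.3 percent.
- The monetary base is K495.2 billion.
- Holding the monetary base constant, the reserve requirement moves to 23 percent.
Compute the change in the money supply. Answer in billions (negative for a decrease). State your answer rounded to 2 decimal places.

K71.85 billion

Initially m₁ = (1 + 0.218) / (0.263 + 0.0621 + 0.218) ≈ 2.242681, so M₁ = 2.242681 × 495.2 ≈ 1110.5756 billion.
After the change m₂ = (1 + 0.218) / (0.23 + 0.0621 + 0.218) ≈ 2.387767, so M₂ = 2.387767 × 495.2 ≈ 1182.4222 billion.
ΔM = M₂ − M₁ = 1182.4222 − 1110.5756 = 71.8466 billion.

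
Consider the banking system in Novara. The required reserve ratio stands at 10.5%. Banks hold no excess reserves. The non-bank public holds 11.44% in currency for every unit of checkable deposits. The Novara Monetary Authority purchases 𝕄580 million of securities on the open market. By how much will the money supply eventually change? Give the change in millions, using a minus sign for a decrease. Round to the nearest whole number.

𝕄2946 million

The money multiplier is m = (1 + c) / (rr + c) = (1 + 0.1144) / (0.105 + 0.1144) ≈ 5.0793.
The purchase adds 580 million of base, so ΔM = m × ΔMB = 5.0793 × (+580) = 2945.994 million.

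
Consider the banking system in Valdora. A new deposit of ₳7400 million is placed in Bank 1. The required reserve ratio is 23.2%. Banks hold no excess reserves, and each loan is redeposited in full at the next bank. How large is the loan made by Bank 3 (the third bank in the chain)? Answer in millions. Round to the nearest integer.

Each bank lends a fraction (1 − rr) = 0.7680 of the deposit it receives, so Bank 3 receives 7400·0.7680^2 and lends 7400·0.7680^3 ≈ 3352.0878 million.

₳3352 million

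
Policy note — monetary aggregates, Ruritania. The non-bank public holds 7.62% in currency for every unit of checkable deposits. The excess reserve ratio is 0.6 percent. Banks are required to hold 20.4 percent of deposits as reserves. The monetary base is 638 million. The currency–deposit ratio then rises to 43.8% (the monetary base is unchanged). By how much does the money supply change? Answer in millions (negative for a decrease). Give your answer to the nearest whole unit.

-983 million

Initially m₁ = (1 + 0.0762) / (0.204 + 0.006 + 0.0762) ≈ 3.7603, so M₁ = 3.7603 × 638 = 2399.0714 million.
After the change m₂ = (1 + 0.438) / (0.204 + 0.006 + 0.438) ≈ 2.2191, so M₂ = 2.2191 × 638 = 1415.7858 million.
ΔM = M₂ − M₁ = 1415.7858 − 2399.0714 = -983.2856 million.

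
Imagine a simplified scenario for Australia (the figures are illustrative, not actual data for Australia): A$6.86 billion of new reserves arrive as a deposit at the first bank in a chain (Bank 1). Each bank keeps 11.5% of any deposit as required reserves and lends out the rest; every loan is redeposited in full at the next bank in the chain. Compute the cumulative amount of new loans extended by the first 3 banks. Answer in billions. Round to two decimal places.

Bank i lends (1 − rr)^i of the original deposit: Bank 1 lends 6.86·0.8850 = 6.0711, Bank 2 lends 6.86·0.8850² ≈ 5.3729, and so on.
Summing a geometric series: total = 6.86·[0.8850·(1 − 0.8850^3) / (1 − 0.8850)] ≈ 16.1991 billion.

A$16.20 billion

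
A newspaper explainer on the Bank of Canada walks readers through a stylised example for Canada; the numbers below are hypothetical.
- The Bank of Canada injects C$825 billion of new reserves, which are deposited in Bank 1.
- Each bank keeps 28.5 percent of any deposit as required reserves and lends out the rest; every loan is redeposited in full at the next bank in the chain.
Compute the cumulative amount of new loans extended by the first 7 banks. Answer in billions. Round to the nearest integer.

Bank i lends (1 − rr)^i of the original deposit: Bank 1 lends 825·0.7150 = 589.8750, Bank 2 lends 825·0.7150² ≈ 421.7606, and so on.
Summing a geometric series: total = 825·[0.7150·(1 − 0.7150^7) / (1 − 0.7150)] ≈ 1872.0137 billion.

C$1872 billion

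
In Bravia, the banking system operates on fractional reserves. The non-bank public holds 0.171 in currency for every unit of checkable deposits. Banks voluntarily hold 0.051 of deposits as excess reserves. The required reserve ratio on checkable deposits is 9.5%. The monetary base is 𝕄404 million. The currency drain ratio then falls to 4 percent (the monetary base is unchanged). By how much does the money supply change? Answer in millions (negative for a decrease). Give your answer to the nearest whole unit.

Initially m₁ = (1 + 0.171) / (0.095 + 0.051 + 0.171) ≈ 3.6940, so M₁ = 3.6940 × 404 = 1492.376 million.
After the change m₂ = (1 + 0.04) / (0.095 + 0.051 + 0.04) ≈ 5.5914, so M₂ = 5.5914 × 404 = 2258.9256 million.
ΔM = M₂ − M₁ = 2258.9256 − 1492.376 = 766.5496 million.

𝕄767 million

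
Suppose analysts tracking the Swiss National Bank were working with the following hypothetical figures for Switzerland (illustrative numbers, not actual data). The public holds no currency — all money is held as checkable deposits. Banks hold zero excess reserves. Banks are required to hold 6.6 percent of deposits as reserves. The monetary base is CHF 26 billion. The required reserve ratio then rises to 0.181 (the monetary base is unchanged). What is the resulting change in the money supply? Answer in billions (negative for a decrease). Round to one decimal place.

-250.3 billion

Initially m₁ = 1 / (0.066) ≈ 15.1515, so M₁ = 15.1515 × 26 = 393.939 billion.
After the change m₂ = 1 / (0.181) ≈ 5.5249, so M₂ = 5.5249 × 26 = 143.6474 billion.
ΔM = M₂ − M₁ = 143.6474 − 393.939 = -250.2916 billion.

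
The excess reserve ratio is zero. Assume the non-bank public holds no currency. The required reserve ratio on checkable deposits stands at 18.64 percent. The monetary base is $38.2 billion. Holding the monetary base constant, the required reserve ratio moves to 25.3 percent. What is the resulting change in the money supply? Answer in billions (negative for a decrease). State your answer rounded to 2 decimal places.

-53.95 billion

Initially m₁ = 1 / (0.1864) ≈ 5.36481, so M₁ = 5.36481 × 38.2 ≈ 204.9357 billion.
After the change m₂ = 1 / (0.253) ≈ 3.95257, so M₂ = 3.95257 × 38.2 ≈ 150.9882 billion.
ΔM = M₂ − M₁ = 150.9882 − 204.9357 = -53.9475 billion.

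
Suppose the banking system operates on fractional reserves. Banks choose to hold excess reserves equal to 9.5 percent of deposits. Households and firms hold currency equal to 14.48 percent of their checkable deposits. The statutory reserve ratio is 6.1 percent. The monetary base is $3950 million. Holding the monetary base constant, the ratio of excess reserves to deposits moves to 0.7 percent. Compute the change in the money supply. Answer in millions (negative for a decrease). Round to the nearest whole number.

$6217 million

Initially m₁ = (1 + 0.1448) / (0.061 + 0.095 + 0.1448) ≈ 3.80585, so M₁ = 3.80585 × 3950 = 15033.1075 million.
After the change m₂ = (1 + 0.1448) / (0.061 + 0.007 + 0.1448) ≈ 5.37970, so M₂ = 5.37970 × 3950 = 21249.815 million.
ΔM = M₂ − M₁ = 21249.815 − 15033.1075 = 6216.7075 million.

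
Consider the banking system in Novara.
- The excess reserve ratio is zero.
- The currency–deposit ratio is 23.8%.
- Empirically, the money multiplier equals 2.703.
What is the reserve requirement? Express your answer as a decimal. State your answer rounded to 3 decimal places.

Using m = 2.703. Since m = (1 + c)/(c + rr + e), the denominator satisfies c + rr + e = (1 + c)/m = (1 + 0.238) / 2.703 ≈ 0.458010.
With c = 0.238 and e = 0, the reserve requirement is 0.458010 − 0.238 − 0 = 0.22001.

0.220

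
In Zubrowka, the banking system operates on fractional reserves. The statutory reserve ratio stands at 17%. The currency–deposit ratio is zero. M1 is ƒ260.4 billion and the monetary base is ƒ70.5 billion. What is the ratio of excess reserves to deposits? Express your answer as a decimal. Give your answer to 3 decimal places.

0.101

Using m = M/MB = 260.4/70.5 ≈ 3.693617. Since m = (1 + c)/(c + rr + e), the denominator satisfies c + rr + e = (1 + c)/m = (1 + 0) / 3.693617 ≈ 0.270737.
With c = 0 and rr = 0.17, the ratio of excess reserves to deposits is 0.270737 − 0 − 0.17 = 0.100737.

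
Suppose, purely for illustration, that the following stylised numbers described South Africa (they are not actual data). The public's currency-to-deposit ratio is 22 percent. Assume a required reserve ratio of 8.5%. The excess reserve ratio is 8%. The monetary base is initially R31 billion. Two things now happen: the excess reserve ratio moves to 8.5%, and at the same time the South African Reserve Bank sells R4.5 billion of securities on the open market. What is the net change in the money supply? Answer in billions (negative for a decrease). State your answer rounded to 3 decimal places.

-15.336 billion

Before: m₁ = (1 + 0.22) / (0.085 + 0.08 + 0.22) ≈ 3.168831, MB₁ = 31, so M₁ = 3.168831 × 31 ≈ 98.2338 billion.
After: m₂ = (1 + 0.22) / (0.085 + 0.085 + 0.22) ≈ 3.128205, MB₂ = 31 − 4.5 = 26.5, so M₂ = 3.128205 × 26.5 ≈ 82.8974 billion.
ΔM = M₂ − M₁ = 82.8974 − 98.2338 = -15.3364 billion.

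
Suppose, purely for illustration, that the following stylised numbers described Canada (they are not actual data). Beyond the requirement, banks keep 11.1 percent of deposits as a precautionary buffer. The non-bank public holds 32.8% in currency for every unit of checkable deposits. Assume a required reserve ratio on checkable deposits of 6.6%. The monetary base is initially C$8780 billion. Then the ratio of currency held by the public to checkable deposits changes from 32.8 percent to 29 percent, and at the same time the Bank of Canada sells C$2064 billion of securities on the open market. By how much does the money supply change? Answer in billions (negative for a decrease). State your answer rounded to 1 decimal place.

Before: m₁ = (1 + 0.328) / (0.066 + 0.111 + 0.328) ≈ 2.629703, MB₁ = 8780, so M₁ = 2.629703 × 8780 ≈ 23088.7923 billion.
After: m₂ = (1 + 0.29) / (0.066 + 0.111 + 0.29) ≈ 2.762313, MB₂ = 8780 − 2064 = 6716, so M₂ = 2.762313 × 6716 ≈ 18551.6941 billion.
ΔM = M₂ − M₁ = 18551.6941 − 23088.7923 = -4537.0982 billion.

-4537.1 billion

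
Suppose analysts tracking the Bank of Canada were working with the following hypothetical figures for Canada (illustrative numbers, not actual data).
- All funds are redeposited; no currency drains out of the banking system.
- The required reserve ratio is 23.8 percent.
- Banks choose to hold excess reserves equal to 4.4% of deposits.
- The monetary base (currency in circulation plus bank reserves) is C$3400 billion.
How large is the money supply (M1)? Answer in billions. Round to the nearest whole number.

C$12057 billion

The money multiplier is m = 1 / (rr + e) = 1 / (0.238 + 0.044) ≈ 3.54610.
So M = m × MB = 3.54610 × 3400 = 12056.74 billion.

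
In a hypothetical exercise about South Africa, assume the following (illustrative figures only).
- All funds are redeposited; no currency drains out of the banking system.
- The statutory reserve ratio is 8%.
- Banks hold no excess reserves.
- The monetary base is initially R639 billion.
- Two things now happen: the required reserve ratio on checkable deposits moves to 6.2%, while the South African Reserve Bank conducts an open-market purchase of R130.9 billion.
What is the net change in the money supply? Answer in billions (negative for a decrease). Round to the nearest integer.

R4430 billion

Before: m₁ = 1 / (0.08) = 12.5, MB₁ = 639, so M₁ = 12.5 × 639 = 7987.5 billion.
After: m₂ = 1 / (0.062) ≈ 16.1290, MB₂ = 639 + 130.9 = 769.9, so M₂ = 16.1290 × 769.9 = 12417.7171 billion.
ΔM = M₂ − M₁ = 12417.7171 − 7987.5 = 4430.2171 billion.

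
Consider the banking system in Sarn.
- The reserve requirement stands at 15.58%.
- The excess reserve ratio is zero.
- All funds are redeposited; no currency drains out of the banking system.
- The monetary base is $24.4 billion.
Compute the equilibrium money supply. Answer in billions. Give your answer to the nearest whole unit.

$157 billion

With no currency drain or excess reserves, the money multiplier is m = 1/rr = 1/0.1558 ≈ 6.4185.
Money supply M = m × MB = 6.4185 × 24.4 = 156.6114 billion.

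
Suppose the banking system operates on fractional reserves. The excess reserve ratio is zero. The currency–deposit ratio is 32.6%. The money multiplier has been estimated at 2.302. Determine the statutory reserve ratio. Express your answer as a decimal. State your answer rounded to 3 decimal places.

Using m = 2.302. Since m = (1 + c)/(c + rr + e), the denominator satisfies c + rr + e = (1 + c)/m = (1 + 0.326) / 2.302 ≈ 0.576021.
With c = 0.326 and e = 0, the statutory reserve ratio is 0.576021 − 0.326 − 0 = 0.250021.

0.250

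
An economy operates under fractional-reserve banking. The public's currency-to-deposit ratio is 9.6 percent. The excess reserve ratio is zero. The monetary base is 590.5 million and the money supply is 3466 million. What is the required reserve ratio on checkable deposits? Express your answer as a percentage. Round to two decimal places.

9.07%

Using m = M/MB = 3466/590.5 ≈ 5.869602. Since m = (1 + c)/(c + rr + e), the denominator satisfies c + rr + e = (1 + c)/m = (1 + 0.096) / 5.869602 ≈ 0.186725.
With c = 0.096 and e = 0, the required reserve ratio on checkable deposits is 0.186725 − 0.096 − 0 = 0.090725.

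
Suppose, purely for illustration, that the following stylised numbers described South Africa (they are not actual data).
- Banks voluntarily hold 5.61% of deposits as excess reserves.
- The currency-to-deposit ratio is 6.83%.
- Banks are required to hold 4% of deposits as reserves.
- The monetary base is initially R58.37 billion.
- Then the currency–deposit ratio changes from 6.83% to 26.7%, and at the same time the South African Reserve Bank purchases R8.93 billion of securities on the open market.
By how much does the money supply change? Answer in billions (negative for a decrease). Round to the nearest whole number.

-144 billion

Before: m₁ = (1 + 0.0683) / (0.04 + 0.0561 + 0.0683) ≈ 6.4982, MB₁ = 58.37, so M₁ = 6.4982 × 58.37 ≈ 379.2999 billion.
After: m₂ = (1 + 0.267) / (0.04 + 0.0561 + 0.267) ≈ 3.4894, MB₂ = 58.37 + 8.93 = 67.3, so M₂ = 3.4894 × 67.3 ≈ 234.8366 billion.
ΔM = M₂ − M₁ = 234.8366 − 379.2999 = -144.4633 billion.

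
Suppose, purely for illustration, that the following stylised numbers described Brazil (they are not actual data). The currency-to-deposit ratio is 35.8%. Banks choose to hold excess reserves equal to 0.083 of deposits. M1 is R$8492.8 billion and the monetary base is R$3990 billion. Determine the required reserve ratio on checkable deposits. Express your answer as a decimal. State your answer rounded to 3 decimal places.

Using m = M/MB = 8492.8/3990 ≈ 2.128521. Since m = (1 + c)/(c + rr + e), the denominator satisfies c + rr + e = (1 + c)/m = (1 + 0.358) / 2.128521 ≈ 0.638002.
With c = 0.358 and e = 0.083, the required reserve ratio on checkable deposits is 0.638002 − 0.358 − 0.083 = 0.197002.

0.197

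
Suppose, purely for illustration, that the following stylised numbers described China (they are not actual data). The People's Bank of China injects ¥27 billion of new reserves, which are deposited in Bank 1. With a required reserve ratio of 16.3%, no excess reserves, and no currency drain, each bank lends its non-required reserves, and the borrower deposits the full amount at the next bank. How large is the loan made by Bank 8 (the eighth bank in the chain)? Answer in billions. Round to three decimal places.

Each bank lends a fraction (1 − rr) = 0.8370 of the deposit it receives, so Bank 8 receives 27·0.8370^7 and lends 27·0.8370^8 ≈ 6.5038 billion.

¥6.504 billion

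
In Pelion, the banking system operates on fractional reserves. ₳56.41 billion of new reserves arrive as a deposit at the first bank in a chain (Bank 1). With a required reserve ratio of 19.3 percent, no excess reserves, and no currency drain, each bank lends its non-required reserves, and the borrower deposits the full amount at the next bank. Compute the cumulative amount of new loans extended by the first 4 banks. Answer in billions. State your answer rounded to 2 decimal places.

Bank i lends (1 − rr)^i of the original deposit: Bank 1 lends 56.41·0.8070 ≈ 45.5229, Bank 2 lends 56.41·0.8070² ≈ 36.7370, and so on.
Summing a geometric series: total = 56.41·[0.8070·(1 − 0.8070^4) / (1 − 0.8070)] ≈ 135.8315 billion.

₳135.83 billion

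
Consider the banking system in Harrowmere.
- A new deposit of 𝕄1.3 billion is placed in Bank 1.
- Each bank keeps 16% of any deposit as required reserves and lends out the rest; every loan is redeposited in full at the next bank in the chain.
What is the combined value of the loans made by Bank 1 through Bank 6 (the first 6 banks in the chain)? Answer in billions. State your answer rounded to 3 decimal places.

Bank i lends (1 − rr)^i of the original deposit: Bank 1 lends 1.3·0.8400 = 1.0920, Bank 2 lends 1.3·0.8400² ≈ 0.9173, and so on.
Summing a geometric series: total = 1.3·[0.8400·(1 − 0.8400^6) / (1 − 0.8400)] ≈ 4.4274 billion.

𝕄4.427 billion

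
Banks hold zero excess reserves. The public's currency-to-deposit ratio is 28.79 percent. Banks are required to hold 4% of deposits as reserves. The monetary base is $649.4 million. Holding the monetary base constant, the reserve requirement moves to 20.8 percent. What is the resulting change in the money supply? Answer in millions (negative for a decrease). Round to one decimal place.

Initially m₁ = (1 + 0.2879) / (0.04 + 0.2879) ≈ 3.92772, so M₁ = 3.92772 × 649.4 ≈ 2550.6614 million.
After the change m₂ = (1 + 0.2879) / (0.208 + 0.2879) ≈ 2.59710, so M₂ = 2.59710 × 649.4 ≈ 1686.5567 million.
ΔM = M₂ − M₁ = 1686.5567 − 2550.6614 = -864.1047 million.

-864.1 million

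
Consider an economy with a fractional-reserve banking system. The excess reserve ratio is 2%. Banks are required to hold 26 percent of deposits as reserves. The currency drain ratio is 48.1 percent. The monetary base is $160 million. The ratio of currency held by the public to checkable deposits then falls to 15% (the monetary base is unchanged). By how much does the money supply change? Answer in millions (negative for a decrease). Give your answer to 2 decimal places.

$116.53 million

Initially m₁ = (1 + 0.481) / (0.26 + 0.02 + 0.481) ≈ 1.946124, so M₁ = 1.946124 × 160 ≈ 311.3798 million.
After the change m₂ = (1 + 0.15) / (0.26 + 0.02 + 0.15) ≈ 2.674419, so M₂ = 2.674419 × 160 ≈ 427.907 million.
ΔM = M₂ − M₁ = 427.907 − 311.3798 = 116.5272 million.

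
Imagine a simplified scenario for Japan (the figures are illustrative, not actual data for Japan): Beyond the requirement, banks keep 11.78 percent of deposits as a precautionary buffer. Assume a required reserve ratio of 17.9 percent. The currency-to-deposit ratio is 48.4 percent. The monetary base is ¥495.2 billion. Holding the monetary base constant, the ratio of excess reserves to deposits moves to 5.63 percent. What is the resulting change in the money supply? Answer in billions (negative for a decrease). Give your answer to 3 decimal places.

¥80.471 billion

Initially m₁ = (1 + 0.484) / (0.179 + 0.1178 + 0.484) ≈ 1.9006148, so M₁ = 1.9006148 × 495.2 ≈ 941.1844 billion.
After the change m₂ = (1 + 0.484) / (0.179 + 0.0563 + 0.484) ≈ 2.0631169, so M₂ = 2.0631169 × 495.2 ≈ 1021.6555 billion.
ΔM = M₂ − M₁ = 1021.6555 − 941.1844 = 80.4711 billion.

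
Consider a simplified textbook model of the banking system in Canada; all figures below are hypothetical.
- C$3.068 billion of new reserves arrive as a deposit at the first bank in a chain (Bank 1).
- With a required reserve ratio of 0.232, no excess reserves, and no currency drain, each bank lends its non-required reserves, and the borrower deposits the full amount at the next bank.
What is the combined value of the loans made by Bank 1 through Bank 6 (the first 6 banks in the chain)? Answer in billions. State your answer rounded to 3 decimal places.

Bank i lends (1 − rr)^i of the original deposit: Bank 1 lends 3.068·0.7680 ≈ 2.3562, Bank 2 lends 3.068·0.7680² ≈ 1.8096, and so on.
Summing a geometric series: total = 3.068·[0.7680·(1 − 0.7680^6) / (1 − 0.7680)] ≈ 8.0721 billion.

C$8.072 billion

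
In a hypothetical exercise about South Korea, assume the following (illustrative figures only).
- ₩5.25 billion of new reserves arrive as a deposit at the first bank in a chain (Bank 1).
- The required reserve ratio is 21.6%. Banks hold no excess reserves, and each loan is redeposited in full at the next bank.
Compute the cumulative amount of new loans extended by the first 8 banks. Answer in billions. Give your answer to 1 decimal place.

Bank i lends (1 − rr)^i of the original deposit: Bank 1 lends 5.25·0.7840 = 4.1160, Bank 2 lends 5.25·0.7840² ≈ 3.2269, and so on.
Summing a geometric series: total = 5.25·[0.7840·(1 − 0.7840^8) / (1 − 0.7840)] ≈ 16.3357 billion.

₩16.3 billion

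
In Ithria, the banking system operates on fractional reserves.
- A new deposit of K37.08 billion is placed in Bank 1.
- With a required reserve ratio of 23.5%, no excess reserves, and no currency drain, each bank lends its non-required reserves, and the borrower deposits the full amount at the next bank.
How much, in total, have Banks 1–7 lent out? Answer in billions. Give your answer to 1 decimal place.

K102.2 billion

Bank i lends (1 − rr)^i of the original deposit: Bank 1 lends 37.08·0.7650 = 28.3662, Bank 2 lends 37.08·0.7650² ≈ 21.7001, and so on.
Summing a geometric series: total = 37.08·[0.7650·(1 − 0.7650^7) / (1 − 0.7650)] ≈ 102.1991 billion.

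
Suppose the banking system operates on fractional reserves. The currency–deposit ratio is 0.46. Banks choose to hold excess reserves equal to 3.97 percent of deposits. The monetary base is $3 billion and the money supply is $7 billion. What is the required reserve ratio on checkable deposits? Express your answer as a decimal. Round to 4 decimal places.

Using m = M/MB = 7/3 ≈ 2.333333. Since m = (1 + c)/(c + rr + e), the denominator satisfies c + rr + e = (1 + c)/m = (1 + 0.46) / 2.333333 ≈ 0.625714.
With c = 0.46 and e = 0.0397, the required reserve ratio on checkable deposits is 0.625714 − 0.46 − 0.0397 = 0.126014.

0.1260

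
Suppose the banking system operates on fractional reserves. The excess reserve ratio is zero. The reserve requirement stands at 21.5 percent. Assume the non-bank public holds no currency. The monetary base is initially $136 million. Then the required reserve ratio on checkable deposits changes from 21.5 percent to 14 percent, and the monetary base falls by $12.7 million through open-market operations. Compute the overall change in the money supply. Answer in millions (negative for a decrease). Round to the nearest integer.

Before: m₁ = 1 / (0.215) ≈ 4.6512, MB₁ = 136, so M₁ = 4.6512 × 136 = 632.5632 million.
After: m₂ = 1 / (0.14) ≈ 7.1429, MB₂ = 136 − 12.7 = 123.3, so M₂ = 7.1429 × 123.3 ≈ 880.7196 million.
ΔM = M₂ − M₁ = 880.7196 − 632.5632 = 248.1564 million.

$248 million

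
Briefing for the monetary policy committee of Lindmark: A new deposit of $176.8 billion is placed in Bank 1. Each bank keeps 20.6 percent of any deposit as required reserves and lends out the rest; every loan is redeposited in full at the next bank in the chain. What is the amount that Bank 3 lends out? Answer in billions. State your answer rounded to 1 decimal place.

$88.5 billion

Each bank lends a fraction (1 − rr) = 0.7940 of the deposit it receives, so Bank 3 receives 176.8·0.7940^2 and lends 176.8·0.7940^3 ≈ 88.5001 billion.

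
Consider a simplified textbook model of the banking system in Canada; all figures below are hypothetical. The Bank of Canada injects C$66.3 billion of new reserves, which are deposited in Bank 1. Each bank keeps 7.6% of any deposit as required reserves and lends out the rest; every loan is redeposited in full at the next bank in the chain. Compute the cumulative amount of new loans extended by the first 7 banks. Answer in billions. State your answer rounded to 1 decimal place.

C$342.5 billion

Bank i lends (1 − rr)^i of the original deposit: Bank 1 lends 66.3·0.9240 = 61.2612, Bank 2 lends 66.3·0.9240² ≈ 56.6053, and so on.
Summing a geometric series: total = 66.3·[0.9240·(1 − 0.9240^7) / (1 − 0.9240)] ≈ 342.5407 billion.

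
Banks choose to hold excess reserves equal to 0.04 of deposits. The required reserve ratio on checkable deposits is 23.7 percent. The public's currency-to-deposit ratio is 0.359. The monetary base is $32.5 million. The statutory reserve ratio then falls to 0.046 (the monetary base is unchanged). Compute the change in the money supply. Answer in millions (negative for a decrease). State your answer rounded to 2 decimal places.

$29.81 million

Initially m₁ = (1 + 0.359) / (0.237 + 0.04 + 0.359) ≈ 2.13679, so M₁ = 2.13679 × 32.5 ≈ 69.4457 million.
After the change m₂ = (1 + 0.359) / (0.046 + 0.04 + 0.359) ≈ 3.05393, so M₂ = 3.05393 × 32.5 ≈ 99.2527 million.
ΔM = M₂ − M₁ = 99.2527 − 69.4457 = 29.807 million.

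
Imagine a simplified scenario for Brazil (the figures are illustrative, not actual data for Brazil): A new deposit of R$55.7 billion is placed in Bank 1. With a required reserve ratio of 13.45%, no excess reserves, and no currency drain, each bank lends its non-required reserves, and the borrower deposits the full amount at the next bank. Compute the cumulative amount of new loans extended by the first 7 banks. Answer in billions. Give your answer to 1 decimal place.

Bank i lends (1 − rr)^i of the original deposit: Bank 1 lends 55.7·0.8655 ≈ 48.2083, Bank 2 lends 55.7·0.8655² ≈ 41.7243, and so on.
Summing a geometric series: total = 55.7·[0.8655·(1 − 0.8655^7) / (1 − 0.8655)] ≈ 228.0288 billion.

R$228.0 billion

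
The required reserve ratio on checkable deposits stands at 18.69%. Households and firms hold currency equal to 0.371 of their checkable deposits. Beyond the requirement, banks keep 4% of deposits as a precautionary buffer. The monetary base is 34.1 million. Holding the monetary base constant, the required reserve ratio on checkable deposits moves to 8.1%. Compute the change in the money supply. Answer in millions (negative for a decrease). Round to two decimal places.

16.83 million

Initially m₁ = (1 + 0.371) / (0.1869 + 0.04 + 0.371) ≈ 2.29303, so M₁ = 2.29303 × 34.1 ≈ 78.1923 million.
After the change m₂ = (1 + 0.371) / (0.081 + 0.04 + 0.371) ≈ 2.78659, so M₂ = 2.78659 × 34.1 ≈ 95.0227 million.
ΔM = M₂ − M₁ = 95.0227 − 78.1923 = 16.8304 million.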